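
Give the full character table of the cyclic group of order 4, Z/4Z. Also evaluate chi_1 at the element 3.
Character table of Z/4Z (irreps indexed chi_0,...,chi_3 with chi_k(m) = zeta_4^(k*m), zeta_4 = exp(2*pi*i/4)):
  irrep \ class  {0} (size 1)  {1} (size 1)  {2} (size 1)  {3} (size 1)
  chi_0          1             1             1             1           
  chi_1          1             I             -1            -I          
  chi_2          1             -1            1             -1          
  chi_3          1             -I            -1            I           

Spot check: chi_1(3) = zeta_4^(1*3) = zeta_4^3 = -I.

Justification: Z/4Z is abelian, so all 4 irreducible complex representations are 1-dimensional. They are given by chi_k(m) = zeta_4^(k*m) for k = 0,...,3. Row orthogonality: sum_m chi_k(m) conj(chi_l(m)) = 4 * [k = l].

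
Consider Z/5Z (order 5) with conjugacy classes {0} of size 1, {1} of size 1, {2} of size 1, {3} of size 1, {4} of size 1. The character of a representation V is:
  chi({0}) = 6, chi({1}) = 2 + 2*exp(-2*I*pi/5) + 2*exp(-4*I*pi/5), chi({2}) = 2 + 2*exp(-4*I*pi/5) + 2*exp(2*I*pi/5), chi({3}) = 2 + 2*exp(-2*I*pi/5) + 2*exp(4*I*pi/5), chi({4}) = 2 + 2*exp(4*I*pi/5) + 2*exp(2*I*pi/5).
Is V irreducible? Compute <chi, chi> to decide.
Not irreducible (reducible): <chi, chi> = 12 > 1.

Details: <chi, chi> = (1/|G|) sum_C |C| * |chi(C)|^2 = (1/5)[1*|6|^2 + 1*|2 + 2*exp(-2*I*pi/5) + 2*exp(-4*I*pi/5)|^2 + 1*|2 + 2*exp(-4*I*pi/5) + 2*exp(2*I*pi/5)|^2 + 1*|2 + 2*exp(-2*I*pi/5) + 2*exp(4*I*pi/5)|^2 + 1*|2 + 2*exp(4*I*pi/5) + 2*exp(2*I*pi/5)|^2]
  = (1/5)[(36) + (12 + 8*exp(-2*I*pi/5) + 4*exp(-4*I*pi/5) + 4*exp(4*I*pi/5) + 8*exp(2*I*pi/5)) + (12 + 8*exp(-4*I*pi/5) + 4*exp(-2*I*pi/5) + 4*exp(2*I*pi/5) + 8*exp(4*I*pi/5)) + (12 + 8*exp(-4*I*pi/5) + 4*exp(-2*I*pi/5) + 4*exp(2*I*pi/5) + 8*exp(4*I*pi/5)) + (12 + 8*exp(-2*I*pi/5) + 4*exp(-4*I*pi/5) + 4*exp(4*I*pi/5) + 8*exp(2*I*pi/5))] = 60/5 = 12.
(Exp terms are combined using exp(i*s)*conj(exp(i*t)) = exp(i*(s-t)), and sums of them are collapsed using the identity that for every m > 1 the m distinct m-th roots of unity sum to 0, e.g. 1 + exp(2*I*pi/3) + exp(-2*I*pi/3) = 0.)
A character is irreducible iff <chi, chi> = 1, so this representation is reducible.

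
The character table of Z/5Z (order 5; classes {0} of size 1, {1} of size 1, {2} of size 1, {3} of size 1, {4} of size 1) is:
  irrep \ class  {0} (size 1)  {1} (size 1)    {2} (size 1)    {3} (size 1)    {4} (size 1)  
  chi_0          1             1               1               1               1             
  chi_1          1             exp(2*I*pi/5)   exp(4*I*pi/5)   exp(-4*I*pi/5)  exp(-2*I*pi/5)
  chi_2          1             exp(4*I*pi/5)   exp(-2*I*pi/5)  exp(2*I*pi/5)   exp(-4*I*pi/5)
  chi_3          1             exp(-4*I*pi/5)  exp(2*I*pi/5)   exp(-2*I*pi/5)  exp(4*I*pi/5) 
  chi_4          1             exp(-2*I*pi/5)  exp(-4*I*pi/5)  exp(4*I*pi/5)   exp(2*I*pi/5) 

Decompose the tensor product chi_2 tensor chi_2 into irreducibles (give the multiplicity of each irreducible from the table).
chi_2 tensor chi_2 = chi_4 (all other irreducibles have multiplicity 0).

Argument: The character of a tensor product is the pointwise product (chi_2 * chi_2)(C) = chi_2(C) * chi_2(C):
  {0}: (1)*(1), {1}: (exp(4*I*pi/5))*(exp(4*I*pi/5)), {2}: (exp(-2*I*pi/5))*(exp(-2*I*pi/5)), {3}: (exp(2*I*pi/5))*(exp(2*I*pi/5)), {4}: (exp(-4*I*pi/5))*(exp(-4*I*pi/5))
so (chi_2 * chi_2) takes values
  {0} -> 1, {1} -> exp(-2*I*pi/5), {2} -> exp(-4*I*pi/5), {3} -> exp(4*I*pi/5), {4} -> exp(2*I*pi/5).
Now take the inner product of this character with each irreducible chi from the table, <chi_2*chi_2, chi> = (1/5) sum_C |C| (chi_2*chi_2)(C) conj(chi(C)):
  <chi_2*chi_2, chi_0> = (1/5)[1*(1)*conj(1) + 1*(exp(-2*I*pi/5))*conj(1) + 1*(exp(-4*I*pi/5))*conj(1) + 1*(exp(4*I*pi/5))*conj(1) + 1*(exp(2*I*pi/5))*conj(1)]
      = (1/5)[(1) + (exp(-2*I*pi/5)) + (exp(-4*I*pi/5)) + (exp(4*I*pi/5)) + (exp(2*I*pi/5))] = 0/5 = 0
  <chi_2*chi_2, chi_1> = (1/5)[1*(1)*conj(1) + 1*(exp(-2*I*pi/5))*conj(exp(2*I*pi/5)) + 1*(exp(-4*I*pi/5))*conj(exp(4*I*pi/5)) + 1*(exp(4*I*pi/5))*conj(exp(-4*I*pi/5)) + 1*(exp(2*I*pi/5))*conj(exp(-2*I*pi/5))]
      = (1/5)[(1) + (exp(-4*I*pi/5)) + (exp(2*I*pi/5)) + (exp(-2*I*pi/5)) + (exp(4*I*pi/5))] = 0/5 = 0
  <chi_2*chi_2, chi_2> = (1/5)[1*(1)*conj(1) + 1*(exp(-2*I*pi/5))*conj(exp(4*I*pi/5)) + 1*(exp(-4*I*pi/5))*conj(exp(-2*I*pi/5)) + 1*(exp(4*I*pi/5))*conj(exp(2*I*pi/5)) + 1*(exp(2*I*pi/5))*conj(exp(-4*I*pi/5))]
      = (1/5)[(1) + (exp(4*I*pi/5)) + (exp(-2*I*pi/5)) + (exp(2*I*pi/5)) + (exp(-4*I*pi/5))] = 0/5 = 0
  <chi_2*chi_2, chi_3> = (1/5)[1*(1)*conj(1) + 1*(exp(-2*I*pi/5))*conj(exp(-4*I*pi/5)) + 1*(exp(-4*I*pi/5))*conj(exp(2*I*pi/5)) + 1*(exp(4*I*pi/5))*conj(exp(-2*I*pi/5)) + 1*(exp(2*I*pi/5))*conj(exp(4*I*pi/5))]
      = (1/5)[(1) + (exp(2*I*pi/5)) + (exp(4*I*pi/5)) + (exp(-4*I*pi/5)) + (exp(-2*I*pi/5))] = 0/5 = 0
  <chi_2*chi_2, chi_4> = (1/5)[1*(1)*conj(1) + 1*(exp(-2*I*pi/5))*conj(exp(-2*I*pi/5)) + 1*(exp(-4*I*pi/5))*conj(exp(-4*I*pi/5)) + 1*(exp(4*I*pi/5))*conj(exp(4*I*pi/5)) + 1*(exp(2*I*pi/5))*conj(exp(2*I*pi/5))]
      = (1/5)[(1) + (1) + (1) + (1) + (1)] = 5/5 = 1
(Exp terms are combined using exp(i*s)*conj(exp(i*t)) = exp(i*(s-t)), and sums of them are collapsed using the identity that for every m > 1 the m distinct m-th roots of unity sum to 0, e.g. 1 + exp(2*I*pi/3) + exp(-2*I*pi/3) = 0.)
Hence the multiplicities are chi_4: 1. Dimension check: dim(chi_2)*dim(chi_2) = 1*1 = 1 and sum (mult * dim) = 1*1 = 1.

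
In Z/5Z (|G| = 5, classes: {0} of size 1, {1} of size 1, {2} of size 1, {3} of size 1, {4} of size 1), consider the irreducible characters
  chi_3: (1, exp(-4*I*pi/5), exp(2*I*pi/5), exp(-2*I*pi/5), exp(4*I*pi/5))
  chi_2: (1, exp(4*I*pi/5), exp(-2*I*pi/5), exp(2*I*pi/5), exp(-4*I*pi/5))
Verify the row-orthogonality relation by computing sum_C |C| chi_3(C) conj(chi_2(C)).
Sum = 0; so <chi_3, chi_2> = 0 (distinct irreducibles are orthogonal).

Derivation: Compute term by term over conjugacy classes (|C| * chi_3(C) * conj(chi_2(C))):
  1*(1)*conj(1) + 1*(exp(-4*I*pi/5))*conj(exp(4*I*pi/5)) + 1*(exp(2*I*pi/5))*conj(exp(-2*I*pi/5)) + 1*(exp(-2*I*pi/5))*conj(exp(2*I*pi/5)) + 1*(exp(4*I*pi/5))*conj(exp(-4*I*pi/5))
  = (1) + (exp(2*I*pi/5)) + (exp(4*I*pi/5)) + (exp(-4*I*pi/5)) + (exp(-2*I*pi/5))
  = 0.
(Exp terms are combined using exp(i*s)*conj(exp(i*t)) = exp(i*(s-t)), and sums of them are collapsed using the identity that for every m > 1 the m distinct m-th roots of unity sum to 0, e.g. 1 + exp(2*I*pi/3) + exp(-2*I*pi/3) = 0.)
Dividing by |G| = 5 gives 0/5 = 0, matching the row-orthogonality relation <chi_3, chi_2> = [chi_3 = chi_2].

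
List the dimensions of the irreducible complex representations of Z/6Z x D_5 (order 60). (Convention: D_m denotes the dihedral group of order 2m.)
Dimensions: 1, 1, 1, 1, 1, 1, 1, 1, 1, 1, 1, 1, 2, 2, 2, 2, 2, 2, 2, 2, 2, 2, 2, 2

Why: There are 24 irreducibles (= number of conjugacy classes). Their dimensions d_i satisfy sum d_i^2 = |G| = 60: 1 + 1 + 1 + 1 + 1 + 1 + 1 + 1 + 1 + 1 + 1 + 1 + 4 + 4 + 4 + 4 + 4 + 4 + 4 + 4 + 4 + 4 + 4 + 4 = 60. (For the product with Z/6Z: each of the 6 1-dim characters of Z/6Z tensors with each irrep of D_5, giving 6 copies of each D_5-dimension.)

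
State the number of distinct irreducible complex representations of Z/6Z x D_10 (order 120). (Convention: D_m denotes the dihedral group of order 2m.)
48

Working: The number of irreducible complex representations of a finite group equals its number of conjugacy classes. For a direct product, #classes(G x H) = #classes(G) * #classes(H). Z/6Z has 6 classes (abelian), D_10 has 8 classes, so 6 * 8 = 48, so Z/6Z x D_10 (order 120) has exactly 48 irreducible complex representations.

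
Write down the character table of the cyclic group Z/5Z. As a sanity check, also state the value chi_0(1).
Character table of Z/5Z (irreps indexed chi_0,...,chi_4 with chi_k(m) = zeta_5^(k*m), zeta_5 = exp(2*pi*i/5)):
  irrep \ class  {0} (size 1)  {1} (size 1)    {2} (size 1)    {3} (size 1)    {4} (size 1)  
  chi_0          1             1               1               1               1             
  chi_1          1             exp(2*I*pi/5)   exp(4*I*pi/5)   exp(-4*I*pi/5)  exp(-2*I*pi/5)
  chi_2          1             exp(4*I*pi/5)   exp(-2*I*pi/5)  exp(2*I*pi/5)   exp(-4*I*pi/5)
  chi_3          1             exp(-4*I*pi/5)  exp(2*I*pi/5)   exp(-2*I*pi/5)  exp(4*I*pi/5) 
  chi_4          1             exp(-2*I*pi/5)  exp(-4*I*pi/5)  exp(4*I*pi/5)   exp(2*I*pi/5) 

Spot check: chi_0(1) = zeta_5^(0*1) = zeta_5^0 = 1.

Argument: Z/5Z is abelian, so all 5 irreducible complex representations are 1-dimensional. They are given by chi_k(m) = zeta_5^(k*m) for k = 0,...,4. Row orthogonality: sum_m chi_k(m) conj(chi_l(m)) = 5 * [k = l].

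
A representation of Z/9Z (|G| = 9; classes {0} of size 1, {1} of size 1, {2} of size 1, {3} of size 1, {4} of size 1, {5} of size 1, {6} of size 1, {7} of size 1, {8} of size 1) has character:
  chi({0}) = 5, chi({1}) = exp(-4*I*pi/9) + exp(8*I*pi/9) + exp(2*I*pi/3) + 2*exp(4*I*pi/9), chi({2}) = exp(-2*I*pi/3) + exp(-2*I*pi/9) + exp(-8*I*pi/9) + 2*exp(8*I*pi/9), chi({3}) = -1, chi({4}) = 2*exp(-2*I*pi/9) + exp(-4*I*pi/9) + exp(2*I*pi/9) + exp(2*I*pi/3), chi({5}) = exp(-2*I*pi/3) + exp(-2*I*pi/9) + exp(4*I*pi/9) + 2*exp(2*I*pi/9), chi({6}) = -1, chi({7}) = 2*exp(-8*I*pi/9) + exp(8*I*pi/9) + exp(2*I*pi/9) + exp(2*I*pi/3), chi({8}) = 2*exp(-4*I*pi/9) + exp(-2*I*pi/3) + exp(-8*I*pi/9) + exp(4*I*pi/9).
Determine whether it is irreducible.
Not irreducible (reducible): <chi, chi> = 7 > 1.

Reasoning: <chi, chi> = (1/|G|) sum_C |C| * |chi(C)|^2 = (1/9)[1*|5|^2 + 1*|exp(-4*I*pi/9) + exp(8*I*pi/9) + exp(2*I*pi/3) + 2*exp(4*I*pi/9)|^2 + 1*|exp(-2*I*pi/3) + exp(-2*I*pi/9) + exp(-8*I*pi/9) + 2*exp(8*I*pi/9)|^2 + 1*|-1|^2 + 1*|2*exp(-2*I*pi/9) + exp(-4*I*pi/9) + exp(2*I*pi/9) + exp(2*I*pi/3)|^2 + 1*|exp(-2*I*pi/3) + exp(-2*I*pi/9) + exp(4*I*pi/9) + 2*exp(2*I*pi/9)|^2 + 1*|-1|^2 + 1*|2*exp(-8*I*pi/9) + exp(8*I*pi/9) + exp(2*I*pi/9) + exp(2*I*pi/3)|^2 + 1*|2*exp(-4*I*pi/9) + exp(-2*I*pi/3) + exp(-8*I*pi/9) + exp(4*I*pi/9)|^2]
  = (1/9)[(25) + (7 + 2*exp(-4*I*pi/9) + 3*exp(-2*I*pi/9) + 3*exp(-8*I*pi/9) + exp(-2*I*pi/3) + exp(2*I*pi/3) + 3*exp(8*I*pi/9) + 3*exp(2*I*pi/9) + 2*exp(4*I*pi/9)) + (7 + 3*exp(-4*I*pi/9) + 3*exp(-2*I*pi/9) + exp(-2*I*pi/3) + 2*exp(-8*I*pi/9) + 2*exp(8*I*pi/9) + exp(2*I*pi/3) + 3*exp(2*I*pi/9) + 3*exp(4*I*pi/9)) + (1) + (7 + 3*exp(-4*I*pi/9) + 2*exp(-2*I*pi/9) + 3*exp(-8*I*pi/9) + exp(-2*I*pi/3) + exp(2*I*pi/3) + 3*exp(8*I*pi/9) + 2*exp(2*I*pi/9) + 3*exp(4*I*pi/9)) + (7 + 3*exp(-4*I*pi/9) + 2*exp(-2*I*pi/9) + 3*exp(-8*I*pi/9) + exp(-2*I*pi/3) + exp(2*I*pi/3) + 3*exp(8*I*pi/9) + 2*exp(2*I*pi/9) + 3*exp(4*I*pi/9)) + (1) + (7 + 3*exp(-4*I*pi/9) + 3*exp(-2*I*pi/9) + exp(-2*I*pi/3) + 2*exp(-8*I*pi/9) + 2*exp(8*I*pi/9) + exp(2*I*pi/3) + 3*exp(2*I*pi/9) + 3*exp(4*I*pi/9)) + (7 + 2*exp(-4*I*pi/9) + 3*exp(-2*I*pi/9) + 3*exp(-8*I*pi/9) + exp(-2*I*pi/3) + exp(2*I*pi/3) + 3*exp(8*I*pi/9) + 3*exp(2*I*pi/9) + 2*exp(4*I*pi/9))] = 63/9 = 7.
(Exp terms are combined using exp(i*s)*conj(exp(i*t)) = exp(i*(s-t)), and sums of them are collapsed using the identity that for every m > 1 the m distinct m-th roots of unity sum to 0, e.g. 1 + exp(2*I*pi/3) + exp(-2*I*pi/3) = 0.)
A character is irreducible iff <chi, chi> = 1, so this representation is reducible.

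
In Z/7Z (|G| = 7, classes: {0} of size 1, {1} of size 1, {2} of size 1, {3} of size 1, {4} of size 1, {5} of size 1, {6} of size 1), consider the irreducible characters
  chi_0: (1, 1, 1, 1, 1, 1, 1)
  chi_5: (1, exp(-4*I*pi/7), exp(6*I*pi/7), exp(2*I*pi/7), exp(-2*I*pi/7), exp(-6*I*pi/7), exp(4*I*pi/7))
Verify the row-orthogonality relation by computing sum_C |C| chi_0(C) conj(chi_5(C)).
Sum = 0; so <chi_0, chi_5> = 0 (distinct irreducibles are orthogonal).

Solution. Compute term by term over conjugacy classes (|C| * chi_0(C) * conj(chi_5(C))):
  1*(1)*conj(1) + 1*(1)*conj(exp(-4*I*pi/7)) + 1*(1)*conj(exp(6*I*pi/7)) + 1*(1)*conj(exp(2*I*pi/7)) + 1*(1)*conj(exp(-2*I*pi/7)) + 1*(1)*conj(exp(-6*I*pi/7)) + 1*(1)*conj(exp(4*I*pi/7))
  = (1) + (exp(4*I*pi/7)) + (exp(-6*I*pi/7)) + (exp(-2*I*pi/7)) + (exp(2*I*pi/7)) + (exp(6*I*pi/7)) + (exp(-4*I*pi/7))
  = 0.
(Exp terms are combined using exp(i*s)*conj(exp(i*t)) = exp(i*(s-t)), and sums of them are collapsed using the identity that for every m > 1 the m distinct m-th roots of unity sum to 0, e.g. 1 + exp(2*I*pi/3) + exp(-2*I*pi/3) = 0.)
Dividing by |G| = 7 gives 0/7 = 0, matching the row-orthogonality relation <chi_0, chi_5> = [chi_0 = chi_5].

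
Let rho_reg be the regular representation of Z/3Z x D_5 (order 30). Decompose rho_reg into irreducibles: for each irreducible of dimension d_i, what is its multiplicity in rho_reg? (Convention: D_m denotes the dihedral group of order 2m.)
Each irreducible V_i of dimension d_i appears with multiplicity d_i, i.e. rho_reg = (direct sum over all irreducibles V_i) d_i V_i. The irreducible dimensions for Z/3Z x D_5 are 1, 1, 1, 1, 1, 1, 2, 2, 2, 2, 2, 2: 6 irreducibles of dimension 1, each with multiplicity 1; 6 irreducibles of dimension 2, each with multiplicity 2. Total dimension 6*1*1 + 6*2*2 = 30 = |G|.

Reasoning: General theorem: in the regular representation of a finite group G, each irreducible appears with multiplicity equal to its dimension. Check: dim(rho_reg) = sum d_i^2 = 1 + 1 + 1 + 1 + 1 + 1 + 4 + 4 + 4 + 4 + 4 + 4 = 30 = |G|.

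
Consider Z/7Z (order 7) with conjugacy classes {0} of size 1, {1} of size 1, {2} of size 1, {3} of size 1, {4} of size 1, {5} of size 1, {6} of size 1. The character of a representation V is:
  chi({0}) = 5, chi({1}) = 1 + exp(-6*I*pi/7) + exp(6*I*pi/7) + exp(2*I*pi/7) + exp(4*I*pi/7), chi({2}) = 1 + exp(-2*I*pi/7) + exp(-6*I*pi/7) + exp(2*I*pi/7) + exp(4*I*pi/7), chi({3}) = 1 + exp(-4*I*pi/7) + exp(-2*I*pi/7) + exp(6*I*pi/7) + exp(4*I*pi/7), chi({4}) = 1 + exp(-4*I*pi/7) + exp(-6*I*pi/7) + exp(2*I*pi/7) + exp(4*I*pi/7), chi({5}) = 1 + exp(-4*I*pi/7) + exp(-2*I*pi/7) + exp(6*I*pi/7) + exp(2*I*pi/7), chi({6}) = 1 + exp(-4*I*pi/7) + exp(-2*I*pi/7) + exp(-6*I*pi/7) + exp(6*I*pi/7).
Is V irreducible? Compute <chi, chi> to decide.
Not irreducible (reducible): <chi, chi> = 5 > 1.

Explanation: <chi, chi> = (1/|G|) sum_C |C| * |chi(C)|^2 = (1/7)[1*|5|^2 + 1*|1 + exp(-6*I*pi/7) + exp(6*I*pi/7) + exp(2*I*pi/7) + exp(4*I*pi/7)|^2 + 1*|1 + exp(-2*I*pi/7) + exp(-6*I*pi/7) + exp(2*I*pi/7) + exp(4*I*pi/7)|^2 + 1*|1 + exp(-4*I*pi/7) + exp(-2*I*pi/7) + exp(6*I*pi/7) + exp(4*I*pi/7)|^2 + 1*|1 + exp(-4*I*pi/7) + exp(-6*I*pi/7) + exp(2*I*pi/7) + exp(4*I*pi/7)|^2 + 1*|1 + exp(-4*I*pi/7) + exp(-2*I*pi/7) + exp(6*I*pi/7) + exp(2*I*pi/7)|^2 + 1*|1 + exp(-4*I*pi/7) + exp(-2*I*pi/7) + exp(-6*I*pi/7) + exp(6*I*pi/7)|^2]
  = (1/7)[(25) + (5 + 4*exp(-2*I*pi/7) + 3*exp(-4*I*pi/7) + 3*exp(-6*I*pi/7) + 3*exp(6*I*pi/7) + 3*exp(4*I*pi/7) + 4*exp(2*I*pi/7)) + (5 + 4*exp(-4*I*pi/7) + 3*exp(-2*I*pi/7) + 3*exp(-6*I*pi/7) + 3*exp(6*I*pi/7) + 3*exp(2*I*pi/7) + 4*exp(4*I*pi/7)) + (5 + 3*exp(-4*I*pi/7) + 3*exp(-2*I*pi/7) + 4*exp(-6*I*pi/7) + 4*exp(6*I*pi/7) + 3*exp(2*I*pi/7) + 3*exp(4*I*pi/7)) + (5 + 3*exp(-4*I*pi/7) + 3*exp(-2*I*pi/7) + 4*exp(-6*I*pi/7) + 4*exp(6*I*pi/7) + 3*exp(2*I*pi/7) + 3*exp(4*I*pi/7)) + (5 + 4*exp(-4*I*pi/7) + 3*exp(-2*I*pi/7) + 3*exp(-6*I*pi/7) + 3*exp(6*I*pi/7) + 3*exp(2*I*pi/7) + 4*exp(4*I*pi/7)) + (5 + 4*exp(-2*I*pi/7) + 3*exp(-4*I*pi/7) + 3*exp(-6*I*pi/7) + 3*exp(6*I*pi/7) + 3*exp(4*I*pi/7) + 4*exp(2*I*pi/7))] = 35/7 = 5.
(Exp terms are combined using exp(i*s)*conj(exp(i*t)) = exp(i*(s-t)), and sums of them are collapsed using the identity that for every m > 1 the m distinct m-th roots of unity sum to 0, e.g. 1 + exp(2*I*pi/3) + exp(-2*I*pi/3) = 0.)
A character is irreducible iff <chi, chi> = 1, so this representation is reducible.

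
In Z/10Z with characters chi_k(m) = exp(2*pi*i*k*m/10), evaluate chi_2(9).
chi_2(9) = zeta_10^18 = exp(-2*I*pi/5)

chi_2(9) = zeta_10^(2*9) = zeta_10^18. Since zeta_10^10 = 1, this equals zeta_10^8 = exp(2*pi*i*8/10) = exp(-2*I*pi/5).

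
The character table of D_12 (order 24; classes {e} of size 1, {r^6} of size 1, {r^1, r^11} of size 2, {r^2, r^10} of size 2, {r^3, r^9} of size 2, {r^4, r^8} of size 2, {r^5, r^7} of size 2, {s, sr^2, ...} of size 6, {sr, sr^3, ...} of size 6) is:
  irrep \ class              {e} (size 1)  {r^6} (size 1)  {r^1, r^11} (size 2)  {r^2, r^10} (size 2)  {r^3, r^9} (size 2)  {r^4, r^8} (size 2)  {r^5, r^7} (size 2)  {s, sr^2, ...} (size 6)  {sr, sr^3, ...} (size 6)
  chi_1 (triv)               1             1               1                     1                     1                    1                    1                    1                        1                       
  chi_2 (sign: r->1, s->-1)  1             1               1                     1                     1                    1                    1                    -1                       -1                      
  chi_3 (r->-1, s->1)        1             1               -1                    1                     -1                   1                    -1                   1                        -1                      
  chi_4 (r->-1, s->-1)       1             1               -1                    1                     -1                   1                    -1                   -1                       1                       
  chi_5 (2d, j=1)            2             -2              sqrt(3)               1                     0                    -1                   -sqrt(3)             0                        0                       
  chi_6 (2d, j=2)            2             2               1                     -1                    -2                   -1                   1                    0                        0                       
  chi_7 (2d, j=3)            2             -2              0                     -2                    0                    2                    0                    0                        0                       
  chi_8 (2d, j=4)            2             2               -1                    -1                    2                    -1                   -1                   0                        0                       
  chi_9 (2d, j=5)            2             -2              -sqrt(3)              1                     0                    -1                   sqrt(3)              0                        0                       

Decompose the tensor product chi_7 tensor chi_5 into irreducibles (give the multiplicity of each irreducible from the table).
chi_7 tensor chi_5 = chi_6 + chi_8 (all other irreducibles have multiplicity 0).

Argument: The character of a tensor product is the pointwise product (chi_7 * chi_5)(C) = chi_7(C) * chi_5(C):
  {e}: (2)*(2), {r^6}: (-2)*(-2), {r^1, r^11}: (0)*(sqrt(3)), {r^2, r^10}: (-2)*(1), {r^3, r^9}: (0)*(0), {r^4, r^8}: (2)*(-1), {r^5, r^7}: (0)*(-sqrt(3)), {s, sr^2, ...}: (0)*(0), {sr, sr^3, ...}: (0)*(0)
so (chi_7 * chi_5) takes values
  {e} -> 4, {r^6} -> 4, {r^1, r^11} -> 0, {r^2, r^10} -> -2, {r^3, r^9} -> 0, {r^4, r^8} -> -2, {r^5, r^7} -> 0, {s, sr^2, ...} -> 0, {sr, sr^3, ...} -> 0.
Now take the inner product of this character with each irreducible chi from the table, <chi_7*chi_5, chi> = (1/24) sum_C |C| (chi_7*chi_5)(C) conj(chi(C)):
  <chi_7*chi_5, chi_1> = (1/24)[1*(4)*conj(1) + 1*(4)*conj(1) + 2*(0)*conj(1) + 2*(-2)*conj(1) + 2*(0)*conj(1) + 2*(-2)*conj(1) + 2*(0)*conj(1) + 6*(0)*conj(1) + 6*(0)*conj(1)]
      = (1/24)[(4) + (4) + (0) + (-4) + (0) + (-4) + (0) + (0) + (0)] = 0/24 = 0
  <chi_7*chi_5, chi_2> = (1/24)[1*(4)*conj(1) + 1*(4)*conj(1) + 2*(0)*conj(1) + 2*(-2)*conj(1) + 2*(0)*conj(1) + 2*(-2)*conj(1) + 2*(0)*conj(1) + 6*(0)*conj(-1) + 6*(0)*conj(-1)]
      = (1/24)[(4) + (4) + (0) + (-4) + (0) + (-4) + (0) + (0) + (0)] = 0/24 = 0
  <chi_7*chi_5, chi_3> = (1/24)[1*(4)*conj(1) + 1*(4)*conj(1) + 2*(0)*conj(-1) + 2*(-2)*conj(1) + 2*(0)*conj(-1) + 2*(-2)*conj(1) + 2*(0)*conj(-1) + 6*(0)*conj(1) + 6*(0)*conj(-1)]
      = (1/24)[(4) + (4) + (0) + (-4) + (0) + (-4) + (0) + (0) + (0)] = 0/24 = 0
  <chi_7*chi_5, chi_4> = (1/24)[1*(4)*conj(1) + 1*(4)*conj(1) + 2*(0)*conj(-1) + 2*(-2)*conj(1) + 2*(0)*conj(-1) + 2*(-2)*conj(1) + 2*(0)*conj(-1) + 6*(0)*conj(-1) + 6*(0)*conj(1)]
      = (1/24)[(4) + (4) + (0) + (-4) + (0) + (-4) + (0) + (0) + (0)] = 0/24 = 0
  <chi_7*chi_5, chi_5> = (1/24)[1*(4)*conj(2) + 1*(4)*conj(-2) + 2*(0)*conj(sqrt(3)) + 2*(-2)*conj(1) + 2*(0)*conj(0) + 2*(-2)*conj(-1) + 2*(0)*conj(-sqrt(3)) + 6*(0)*conj(0) + 6*(0)*conj(0)]
      = (1/24)[(8) + (-8) + (0) + (-4) + (0) + (4) + (0) + (0) + (0)] = 0/24 = 0
  <chi_7*chi_5, chi_6> = (1/24)[1*(4)*conj(2) + 1*(4)*conj(2) + 2*(0)*conj(1) + 2*(-2)*conj(-1) + 2*(0)*conj(-2) + 2*(-2)*conj(-1) + 2*(0)*conj(1) + 6*(0)*conj(0) + 6*(0)*conj(0)]
      = (1/24)[(8) + (8) + (0) + (4) + (0) + (4) + (0) + (0) + (0)] = 24/24 = 1
  <chi_7*chi_5, chi_7> = (1/24)[1*(4)*conj(2) + 1*(4)*conj(-2) + 2*(0)*conj(0) + 2*(-2)*conj(-2) + 2*(0)*conj(0) + 2*(-2)*conj(2) + 2*(0)*conj(0) + 6*(0)*conj(0) + 6*(0)*conj(0)]
      = (1/24)[(8) + (-8) + (0) + (8) + (0) + (-8) + (0) + (0) + (0)] = 0/24 = 0
  <chi_7*chi_5, chi_8> = (1/24)[1*(4)*conj(2) + 1*(4)*conj(2) + 2*(0)*conj(-1) + 2*(-2)*conj(-1) + 2*(0)*conj(2) + 2*(-2)*conj(-1) + 2*(0)*conj(-1) + 6*(0)*conj(0) + 6*(0)*conj(0)]
      = (1/24)[(8) + (8) + (0) + (4) + (0) + (4) + (0) + (0) + (0)] = 24/24 = 1
  <chi_7*chi_5, chi_9> = (1/24)[1*(4)*conj(2) + 1*(4)*conj(-2) + 2*(0)*conj(-sqrt(3)) + 2*(-2)*conj(1) + 2*(0)*conj(0) + 2*(-2)*conj(-1) + 2*(0)*conj(sqrt(3)) + 6*(0)*conj(0) + 6*(0)*conj(0)]
      = (1/24)[(8) + (-8) + (0) + (-4) + (0) + (4) + (0) + (0) + (0)] = 0/24 = 0
Hence the multiplicities are chi_6: 1, chi_8: 1. Dimension check: dim(chi_7)*dim(chi_5) = 2*2 = 4 and sum (mult * dim) = 1*2 + 1*2 = 4.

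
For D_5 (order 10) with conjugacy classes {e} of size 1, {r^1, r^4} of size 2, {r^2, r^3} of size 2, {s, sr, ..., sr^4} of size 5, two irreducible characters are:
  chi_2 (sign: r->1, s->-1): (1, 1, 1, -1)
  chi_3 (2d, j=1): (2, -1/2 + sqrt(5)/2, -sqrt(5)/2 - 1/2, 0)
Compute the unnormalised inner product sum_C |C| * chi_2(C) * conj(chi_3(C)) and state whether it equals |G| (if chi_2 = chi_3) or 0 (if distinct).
Sum = 0; so <chi_2, chi_3> = 0 (distinct irreducibles are orthogonal).

Derivation: Compute term by term over conjugacy classes (|C| * chi_2(C) * conj(chi_3(C))):
  1*(1)*conj(2) + 2*(1)*conj(-1/2 + sqrt(5)/2) + 2*(1)*conj(-sqrt(5)/2 - 1/2) + 5*(-1)*conj(0)
  = (2) + (-1 + sqrt(5)) + (-sqrt(5) - 1) + (0)
  = 0.
Dividing by |G| = 10 gives 0/10 = 0, matching the row-orthogonality relation <chi_2, chi_3> = [chi_2 = chi_3].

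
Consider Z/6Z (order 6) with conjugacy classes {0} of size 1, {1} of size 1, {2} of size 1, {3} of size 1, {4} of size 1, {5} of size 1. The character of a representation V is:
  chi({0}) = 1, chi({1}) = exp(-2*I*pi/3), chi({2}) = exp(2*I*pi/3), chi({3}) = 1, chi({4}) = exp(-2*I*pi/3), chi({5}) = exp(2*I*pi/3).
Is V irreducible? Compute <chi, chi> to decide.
Irreducible: <chi, chi> = 1.

<chi, chi> = (1/|G|) sum_C |C| * |chi(C)|^2 = (1/6)[1*|1|^2 + 1*|exp(-2*I*pi/3)|^2 + 1*|exp(2*I*pi/3)|^2 + 1*|1|^2 + 1*|exp(-2*I*pi/3)|^2 + 1*|exp(2*I*pi/3)|^2]
  = (1/6)[(1) + (1) + (1) + (1) + (1) + (1)] = 6/6 = 1.
(Exp terms are combined using exp(i*s)*conj(exp(i*t)) = exp(i*(s-t)), and sums of them are collapsed using the identity that for every m > 1 the m distinct m-th roots of unity sum to 0, e.g. 1 + exp(2*I*pi/3) + exp(-2*I*pi/3) = 0.)
A character is irreducible iff <chi, chi> = 1, so this representation is irreducible.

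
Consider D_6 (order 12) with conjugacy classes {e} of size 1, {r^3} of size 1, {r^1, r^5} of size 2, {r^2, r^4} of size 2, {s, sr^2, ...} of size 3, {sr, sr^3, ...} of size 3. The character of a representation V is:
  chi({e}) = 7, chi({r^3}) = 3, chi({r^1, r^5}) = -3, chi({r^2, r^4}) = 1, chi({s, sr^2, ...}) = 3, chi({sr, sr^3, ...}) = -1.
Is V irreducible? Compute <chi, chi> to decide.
Not irreducible (reducible): <chi, chi> = 9 > 1.

Argument: <chi, chi> = (1/|G|) sum_C |C| * |chi(C)|^2 = (1/12)[1*|7|^2 + 1*|3|^2 + 2*|-3|^2 + 2*|1|^2 + 3*|3|^2 + 3*|-1|^2]
  = (1/12)[(49) + (9) + (18) + (2) + (27) + (3)] = 108/12 = 9.
A character is irreducible iff <chi, chi> = 1, so this representation is reducible.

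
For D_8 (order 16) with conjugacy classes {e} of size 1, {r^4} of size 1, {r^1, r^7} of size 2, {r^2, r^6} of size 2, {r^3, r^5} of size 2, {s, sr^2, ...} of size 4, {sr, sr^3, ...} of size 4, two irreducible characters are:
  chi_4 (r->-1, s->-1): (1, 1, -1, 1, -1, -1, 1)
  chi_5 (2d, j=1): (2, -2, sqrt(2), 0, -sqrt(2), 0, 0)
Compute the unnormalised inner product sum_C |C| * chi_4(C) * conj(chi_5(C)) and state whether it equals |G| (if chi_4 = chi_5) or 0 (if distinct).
Sum = 0; so <chi_4, chi_5> = 0 (distinct irreducibles are orthogonal).

Argument: Compute term by term over conjugacy classes (|C| * chi_4(C) * conj(chi_5(C))):
  1*(1)*conj(2) + 1*(1)*conj(-2) + 2*(-1)*conj(sqrt(2)) + 2*(1)*conj(0) + 2*(-1)*conj(-sqrt(2)) + 4*(-1)*conj(0) + 4*(1)*conj(0)
  = (2) + (-2) + (-2*sqrt(2)) + (0) + (2*sqrt(2)) + (0) + (0)
  = 0.
Dividing by |G| = 16 gives 0/16 = 0, matching the row-orthogonality relation <chi_4, chi_5> = [chi_4 = chi_5].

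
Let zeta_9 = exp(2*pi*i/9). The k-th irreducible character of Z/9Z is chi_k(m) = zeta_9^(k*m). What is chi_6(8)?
chi_6(8) = zeta_9^48 = exp(2*I*pi/3)

Argument: chi_6(8) = zeta_9^(6*8) = zeta_9^48. Since zeta_9^9 = 1, this equals zeta_9^3 = exp(2*pi*i*3/9) = exp(2*I*pi/3).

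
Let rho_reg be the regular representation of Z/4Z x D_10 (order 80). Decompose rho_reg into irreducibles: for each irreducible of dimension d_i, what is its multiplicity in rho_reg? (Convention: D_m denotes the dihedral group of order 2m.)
Each irreducible V_i of dimension d_i appears with multiplicity d_i, i.e. rho_reg = (direct sum over all irreducibles V_i) d_i V_i. The irreducible dimensions for Z/4Z x D_10 are 1, 1, 1, 1, 1, 1, 1, 1, 1, 1, 1, 1, 1, 1, 1, 1, 2, 2, 2, 2, 2, 2, 2, 2, 2, 2, 2, 2, 2, 2, 2, 2: 16 irreducibles of dimension 1, each with multiplicity 1; 16 irreducibles of dimension 2, each with multiplicity 2. Total dimension 16*1*1 + 16*2*2 = 80 = |G|.

Details: General theorem: in the regular representation of a finite group G, each irreducible appears with multiplicity equal to its dimension. Check: dim(rho_reg) = sum d_i^2 = 1 + 1 + 1 + 1 + 1 + 1 + 1 + 1 + 1 + 1 + 1 + 1 + 1 + 1 + 1 + 1 + 4 + 4 + 4 + 4 + 4 + 4 + 4 + 4 + 4 + 4 + 4 + 4 + 4 + 4 + 4 + 4 = 80 = |G|.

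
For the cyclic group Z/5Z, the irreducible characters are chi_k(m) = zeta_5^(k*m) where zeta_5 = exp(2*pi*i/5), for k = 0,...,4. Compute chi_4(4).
chi_4(4) = zeta_5^16 = exp(2*I*pi/5)

Argument: chi_4(4) = zeta_5^(4*4) = zeta_5^16. Since zeta_5^5 = 1, this equals zeta_5^1 = exp(2*pi*i*1/5) = exp(2*I*pi/5).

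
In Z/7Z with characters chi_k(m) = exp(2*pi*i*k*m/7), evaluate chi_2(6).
chi_2(6) = zeta_7^12 = exp(-4*I*pi/7)

Argument: chi_2(6) = zeta_7^(2*6) = zeta_7^12. Since zeta_7^7 = 1, this equals zeta_7^5 = exp(2*pi*i*5/7) = exp(-4*I*pi/7).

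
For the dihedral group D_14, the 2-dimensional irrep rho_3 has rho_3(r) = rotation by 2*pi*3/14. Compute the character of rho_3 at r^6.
chi_{rho_3}(r^6) = 2*cos(2*pi*3*6/14) = -2*cos(3*pi/7)

Explanation: rho_3(r^6) is rotation by angle 2*pi*3*6/14, whose trace is 2*cos(2*pi*3*6/14) = -2*cos(3*pi/7).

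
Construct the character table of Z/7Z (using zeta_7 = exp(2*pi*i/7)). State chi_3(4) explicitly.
Character table of Z/7Z (irreps indexed chi_0,...,chi_6 with chi_k(m) = zeta_7^(k*m), zeta_7 = exp(2*pi*i/7)):
  irrep \ class  {0} (size 1)  {1} (size 1)    {2} (size 1)    {3} (size 1)    {4} (size 1)    {5} (size 1)    {6} (size 1)  
  chi_0          1             1               1               1               1               1               1             
  chi_1          1             exp(2*I*pi/7)   exp(4*I*pi/7)   exp(6*I*pi/7)   exp(-6*I*pi/7)  exp(-4*I*pi/7)  exp(-2*I*pi/7)
  chi_2          1             exp(4*I*pi/7)   exp(-6*I*pi/7)  exp(-2*I*pi/7)  exp(2*I*pi/7)   exp(6*I*pi/7)   exp(-4*I*pi/7)
  chi_3          1             exp(6*I*pi/7)   exp(-2*I*pi/7)  exp(4*I*pi/7)   exp(-4*I*pi/7)  exp(2*I*pi/7)   exp(-6*I*pi/7)
  chi_4          1             exp(-6*I*pi/7)  exp(2*I*pi/7)   exp(-4*I*pi/7)  exp(4*I*pi/7)   exp(-2*I*pi/7)  exp(6*I*pi/7) 
  chi_5          1             exp(-4*I*pi/7)  exp(6*I*pi/7)   exp(2*I*pi/7)   exp(-2*I*pi/7)  exp(-6*I*pi/7)  exp(4*I*pi/7) 
  chi_6          1             exp(-2*I*pi/7)  exp(-4*I*pi/7)  exp(-6*I*pi/7)  exp(6*I*pi/7)   exp(4*I*pi/7)   exp(2*I*pi/7) 

Spot check: chi_3(4) = zeta_7^(3*4) = zeta_7^12 = exp(-4*I*pi/7).

Derivation: Z/7Z is abelian, so all 7 irreducible complex representations are 1-dimensional. They are given by chi_k(m) = zeta_7^(k*m) for k = 0,...,6. Row orthogonality: sum_m chi_k(m) conj(chi_l(m)) = 7 * [k = l].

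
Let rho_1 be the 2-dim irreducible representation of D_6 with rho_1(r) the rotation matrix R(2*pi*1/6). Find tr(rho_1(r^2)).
chi_{rho_1}(r^2) = 2*cos(2*pi*1*2/6) = -1

Reasoning: rho_1(r^2) is rotation by angle 2*pi*1*2/6, whose trace is 2*cos(2*pi*1*2/6) = -1.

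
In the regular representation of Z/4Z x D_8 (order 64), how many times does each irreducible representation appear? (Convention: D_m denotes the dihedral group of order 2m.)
Each irreducible V_i of dimension d_i appears with multiplicity d_i, i.e. rho_reg = (direct sum over all irreducibles V_i) d_i V_i. The irreducible dimensions for Z/4Z x D_8 are 1, 1, 1, 1, 1, 1, 1, 1, 1, 1, 1, 1, 1, 1, 1, 1, 2, 2, 2, 2, 2, 2, 2, 2, 2, 2, 2, 2: 16 irreducibles of dimension 1, each with multiplicity 1; 12 irreducibles of dimension 2, each with multiplicity 2. Total dimension 16*1*1 + 12*2*2 = 64 = |G|.

Details: General theorem: in the regular representation of a finite group G, each irreducible appears with multiplicity equal to its dimension. Check: dim(rho_reg) = sum d_i^2 = 1 + 1 + 1 + 1 + 1 + 1 + 1 + 1 + 1 + 1 + 1 + 1 + 1 + 1 + 1 + 1 + 4 + 4 + 4 + 4 + 4 + 4 + 4 + 4 + 4 + 4 + 4 + 4 = 64 = |G|.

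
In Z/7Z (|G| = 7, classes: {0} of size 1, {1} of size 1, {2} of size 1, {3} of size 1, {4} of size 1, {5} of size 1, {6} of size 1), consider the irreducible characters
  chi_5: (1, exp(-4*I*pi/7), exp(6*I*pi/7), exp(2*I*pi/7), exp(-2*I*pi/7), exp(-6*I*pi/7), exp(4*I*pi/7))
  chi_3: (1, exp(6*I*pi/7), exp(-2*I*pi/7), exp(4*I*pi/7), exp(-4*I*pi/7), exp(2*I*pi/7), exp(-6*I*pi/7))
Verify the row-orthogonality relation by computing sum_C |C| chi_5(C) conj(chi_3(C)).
Sum = 0; so <chi_5, chi_3> = 0 (distinct irreducibles are orthogonal).

Why: Compute term by term over conjugacy classes (|C| * chi_5(C) * conj(chi_3(C))):
  1*(1)*conj(1) + 1*(exp(-4*I*pi/7))*conj(exp(6*I*pi/7)) + 1*(exp(6*I*pi/7))*conj(exp(-2*I*pi/7)) + 1*(exp(2*I*pi/7))*conj(exp(4*I*pi/7)) + 1*(exp(-2*I*pi/7))*conj(exp(-4*I*pi/7)) + 1*(exp(-6*I*pi/7))*conj(exp(2*I*pi/7)) + 1*(exp(4*I*pi/7))*conj(exp(-6*I*pi/7))
  = (1) + (exp(4*I*pi/7)) + (exp(-6*I*pi/7)) + (exp(-2*I*pi/7)) + (exp(2*I*pi/7)) + (exp(6*I*pi/7)) + (exp(-4*I*pi/7))
  = 0.
(Exp terms are combined using exp(i*s)*conj(exp(i*t)) = exp(i*(s-t)), and sums of them are collapsed using the identity that for every m > 1 the m distinct m-th roots of unity sum to 0, e.g. 1 + exp(2*I*pi/3) + exp(-2*I*pi/3) = 0.)
Dividing by |G| = 7 gives 0/7 = 0, matching the row-orthogonality relation <chi_5, chi_3> = [chi_5 = chi_3].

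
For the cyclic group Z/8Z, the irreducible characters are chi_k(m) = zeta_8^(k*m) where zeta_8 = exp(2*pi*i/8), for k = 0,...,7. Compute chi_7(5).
chi_7(5) = zeta_8^35 = exp(3*I*pi/4)

Reasoning: chi_7(5) = zeta_8^(7*5) = zeta_8^35. Since zeta_8^8 = 1, this equals zeta_8^3 = exp(2*pi*i*3/8) = exp(3*I*pi/4).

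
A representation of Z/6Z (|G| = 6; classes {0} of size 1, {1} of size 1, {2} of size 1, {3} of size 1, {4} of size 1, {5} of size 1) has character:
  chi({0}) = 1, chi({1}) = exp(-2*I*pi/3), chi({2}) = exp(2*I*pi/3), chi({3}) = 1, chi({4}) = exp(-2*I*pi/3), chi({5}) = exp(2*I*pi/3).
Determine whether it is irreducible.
Irreducible: <chi, chi> = 1.

Argument: <chi, chi> = (1/|G|) sum_C |C| * |chi(C)|^2 = (1/6)[1*|1|^2 + 1*|exp(-2*I*pi/3)|^2 + 1*|exp(2*I*pi/3)|^2 + 1*|1|^2 + 1*|exp(-2*I*pi/3)|^2 + 1*|exp(2*I*pi/3)|^2]
  = (1/6)[(1) + (1) + (1) + (1) + (1) + (1)] = 6/6 = 1.
(Exp terms are combined using exp(i*s)*conj(exp(i*t)) = exp(i*(s-t)), and sums of them are collapsed using the identity that for every m > 1 the m distinct m-th roots of unity sum to 0, e.g. 1 + exp(2*I*pi/3) + exp(-2*I*pi/3) = 0.)
A character is irreducible iff <chi, chi> = 1, so this representation is irreducible.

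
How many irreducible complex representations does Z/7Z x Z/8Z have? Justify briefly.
56

Working: The number of irreducible complex representations of a finite group equals its number of conjugacy classes. Z/7Z x Z/8Z is abelian of order 56, so every element is its own conjugacy class: 56 classes, so Z/7Z x Z/8Z (order 56) has exactly 56 irreducible complex representations.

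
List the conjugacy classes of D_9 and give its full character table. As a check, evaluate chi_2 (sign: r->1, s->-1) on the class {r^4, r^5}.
Conjugacy classes: {e} of size 1, {r^1, r^8} of size 2, {r^2, r^7} of size 2, {r^3, r^6} of size 2, {r^4, r^5} of size 2, {s, sr, ..., sr^8} of size 9.
Character table:
  irrep \ class              {e} (size 1)  {r^1, r^8} (size 2)  {r^2, r^7} (size 2)  {r^3, r^6} (size 2)  {r^4, r^5} (size 2)  {s, sr, ..., sr^8} (size 9)
  chi_1 (triv)               1             1                    1                    1                    1                    1                          
  chi_2 (sign: r->1, s->-1)  1             1                    1                    1                    1                    -1                         
  chi_3 (2d, j=1)            2             2*cos(2*pi/9)        2*cos(4*pi/9)        -1                   -2*cos(pi/9)         0                          
  chi_4 (2d, j=2)            2             2*cos(4*pi/9)        -2*cos(pi/9)         -1                   2*cos(2*pi/9)        0                          
  chi_5 (2d, j=3)            2             -1                   -1                   2                    -1                   0                          
  chi_6 (2d, j=4)            2             -2*cos(pi/9)         2*cos(2*pi/9)        -1                   2*cos(4*pi/9)        0                          

Spot check: chi_2 (sign: r->1, s->-1) on {r^4, r^5} = 1.

Working: D_9 has order 2*9 = 18 with 6 conjugacy classes, hence 6 irreducibles. Sum of squared dims 1 + 1 + 4 + 4 + 4 + 4 = 18 = |G|. Linear characters come from the abelianisation; the 2-dimensional irreps have character r^k -> 2*cos(2*pi*j*k/9), reflections -> 0.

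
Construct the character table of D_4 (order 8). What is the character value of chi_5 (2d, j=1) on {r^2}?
Conjugacy classes: {e} of size 1, {r^2} of size 1, {r^1, r^3} of size 2, {s, sr^2, ...} of size 2, {sr, sr^3, ...} of size 2.
Character table:
  irrep \ class              {e} (size 1)  {r^2} (size 1)  {r^1, r^3} (size 2)  {s, sr^2, ...} (size 2)  {sr, sr^3, ...} (size 2)
  chi_1 (triv)               1             1               1                    1                        1                       
  chi_2 (sign: r->1, s->-1)  1             1               1                    -1                       -1                      
  chi_3 (r->-1, s->1)        1             1               -1                   1                        -1                      
  chi_4 (r->-1, s->-1)       1             1               -1                   -1                       1                       
  chi_5 (2d, j=1)            2             -2              0                    0                        0                       

Spot check: chi_5 (2d, j=1) on {r^2} = -2.

Proof sketch: D_4 has order 2*4 = 8 with 5 conjugacy classes, hence 5 irreducibles. Sum of squared dims 1 + 1 + 1 + 1 + 4 = 8 = |G|. Linear characters come from the abelianisation; the 2-dimensional irreps have character r^k -> 2*cos(2*pi*j*k/4), reflections -> 0.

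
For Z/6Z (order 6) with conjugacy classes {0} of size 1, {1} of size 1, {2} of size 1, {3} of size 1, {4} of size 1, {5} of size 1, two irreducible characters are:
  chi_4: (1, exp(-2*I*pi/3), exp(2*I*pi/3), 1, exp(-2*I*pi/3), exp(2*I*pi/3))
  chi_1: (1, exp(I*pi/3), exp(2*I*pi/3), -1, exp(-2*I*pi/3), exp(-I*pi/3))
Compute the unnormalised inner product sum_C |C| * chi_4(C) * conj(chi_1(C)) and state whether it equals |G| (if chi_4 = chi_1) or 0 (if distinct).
Sum = 0; so <chi_4, chi_1> = 0 (distinct irreducibles are orthogonal).

Why: Compute term by term over conjugacy classes (|C| * chi_4(C) * conj(chi_1(C))):
  1*(1)*conj(1) + 1*(exp(-2*I*pi/3))*conj(exp(I*pi/3)) + 1*(exp(2*I*pi/3))*conj(exp(2*I*pi/3)) + 1*(1)*conj(-1) + 1*(exp(-2*I*pi/3))*conj(exp(-2*I*pi/3)) + 1*(exp(2*I*pi/3))*conj(exp(-I*pi/3))
  = (1) + (-1) + (1) + (-1) + (1) + (-1)
  = 0.
(Exp terms are combined using exp(i*s)*conj(exp(i*t)) = exp(i*(s-t)), and sums of them are collapsed using the identity that for every m > 1 the m distinct m-th roots of unity sum to 0, e.g. 1 + exp(2*I*pi/3) + exp(-2*I*pi/3) = 0.)
Dividing by |G| = 6 gives 0/6 = 0, matching the row-orthogonality relation <chi_4, chi_1> = [chi_4 = chi_1].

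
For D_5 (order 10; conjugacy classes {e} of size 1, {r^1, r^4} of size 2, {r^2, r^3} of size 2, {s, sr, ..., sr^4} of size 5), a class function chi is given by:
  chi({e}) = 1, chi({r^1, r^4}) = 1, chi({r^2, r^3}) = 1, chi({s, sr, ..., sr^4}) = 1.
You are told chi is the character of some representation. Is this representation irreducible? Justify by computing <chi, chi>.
Irreducible: <chi, chi> = 1.

Explanation: <chi, chi> = (1/|G|) sum_C |C| * |chi(C)|^2 = (1/10)[1*|1|^2 + 2*|1|^2 + 2*|1|^2 + 5*|1|^2]
  = (1/10)[(1) + (2) + (2) + (5)] = 10/10 = 1.
A character is irreducible iff <chi, chi> = 1, so this representation is irreducible.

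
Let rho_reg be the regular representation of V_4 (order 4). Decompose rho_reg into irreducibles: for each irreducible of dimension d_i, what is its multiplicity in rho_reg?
Each irreducible V_i of dimension d_i appears with multiplicity d_i, i.e. rho_reg = (direct sum over all irreducibles V_i) d_i V_i. The irreducible dimensions for V_4 are 1, 1, 1, 1: 4 irreducibles of dimension 1, each with multiplicity 1. Total dimension 4*1*1 = 4 = |G|.

Why: General theorem: in the regular representation of a finite group G, each irreducible appears with multiplicity equal to its dimension. Check: dim(rho_reg) = sum d_i^2 = 1 + 1 + 1 + 1 = 4 = |G|.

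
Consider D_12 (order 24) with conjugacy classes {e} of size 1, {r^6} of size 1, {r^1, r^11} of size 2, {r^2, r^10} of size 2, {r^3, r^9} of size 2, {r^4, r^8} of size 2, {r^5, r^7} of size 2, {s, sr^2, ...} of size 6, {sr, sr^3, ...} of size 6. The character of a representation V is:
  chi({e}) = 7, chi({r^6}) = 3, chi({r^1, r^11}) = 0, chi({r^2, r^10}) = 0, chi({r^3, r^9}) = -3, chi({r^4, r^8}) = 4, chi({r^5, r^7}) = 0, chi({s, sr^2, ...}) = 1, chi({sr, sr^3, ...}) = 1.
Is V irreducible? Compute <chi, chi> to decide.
Not irreducible (reducible): <chi, chi> = 5 > 1.

Proof sketch: <chi, chi> = (1/|G|) sum_C |C| * |chi(C)|^2 = (1/24)[1*|7|^2 + 1*|3|^2 + 2*|0|^2 + 2*|0|^2 + 2*|-3|^2 + 2*|4|^2 + 2*|0|^2 + 6*|1|^2 + 6*|1|^2]
  = (1/24)[(49) + (9) + (0) + (0) + (18) + (32) + (0) + (6) + (6)] = 120/24 = 5.
A character is irreducible iff <chi, chi> = 1, so this representation is reducible.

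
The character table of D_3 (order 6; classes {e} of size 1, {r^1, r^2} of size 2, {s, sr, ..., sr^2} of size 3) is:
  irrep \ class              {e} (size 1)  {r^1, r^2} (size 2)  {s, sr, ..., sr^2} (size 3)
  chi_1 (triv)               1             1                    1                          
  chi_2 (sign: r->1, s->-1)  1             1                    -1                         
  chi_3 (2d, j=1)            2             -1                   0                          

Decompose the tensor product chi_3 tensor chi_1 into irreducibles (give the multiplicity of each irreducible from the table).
chi_3 tensor chi_1 = chi_3 (all other irreducibles have multiplicity 0).

Working: The character of a tensor product is the pointwise product (chi_3 * chi_1)(C) = chi_3(C) * chi_1(C):
  {e}: (2)*(1), {r^1, r^2}: (-1)*(1), {s, sr, ..., sr^2}: (0)*(1)
so (chi_3 * chi_1) takes values
  {e} -> 2, {r^1, r^2} -> -1, {s, sr, ..., sr^2} -> 0.
Now take the inner product of this character with each irreducible chi from the table, <chi_3*chi_1, chi> = (1/6) sum_C |C| (chi_3*chi_1)(C) conj(chi(C)):
  <chi_3*chi_1, chi_1> = (1/6)[1*(2)*conj(1) + 2*(-1)*conj(1) + 3*(0)*conj(1)]
      = (1/6)[(2) + (-2) + (0)] = 0/6 = 0
  <chi_3*chi_1, chi_2> = (1/6)[1*(2)*conj(1) + 2*(-1)*conj(1) + 3*(0)*conj(-1)]
      = (1/6)[(2) + (-2) + (0)] = 0/6 = 0
  <chi_3*chi_1, chi_3> = (1/6)[1*(2)*conj(2) + 2*(-1)*conj(-1) + 3*(0)*conj(0)]
      = (1/6)[(4) + (2) + (0)] = 6/6 = 1
Hence the multiplicities are chi_3: 1. Dimension check: dim(chi_3)*dim(chi_1) = 2*1 = 2 and sum (mult * dim) = 1*2 = 2.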